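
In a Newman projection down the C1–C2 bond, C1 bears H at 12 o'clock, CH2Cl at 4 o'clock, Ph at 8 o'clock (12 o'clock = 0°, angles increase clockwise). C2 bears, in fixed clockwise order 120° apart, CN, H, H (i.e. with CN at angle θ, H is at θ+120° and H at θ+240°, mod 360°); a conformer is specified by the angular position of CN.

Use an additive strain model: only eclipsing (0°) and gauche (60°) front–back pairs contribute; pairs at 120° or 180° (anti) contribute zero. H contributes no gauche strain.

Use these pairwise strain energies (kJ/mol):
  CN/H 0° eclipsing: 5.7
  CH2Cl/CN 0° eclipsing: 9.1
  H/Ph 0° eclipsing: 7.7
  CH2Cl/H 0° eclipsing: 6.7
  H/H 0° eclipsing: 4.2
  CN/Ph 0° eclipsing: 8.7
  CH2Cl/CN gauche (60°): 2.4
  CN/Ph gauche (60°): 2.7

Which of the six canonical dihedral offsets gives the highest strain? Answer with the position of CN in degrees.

CN at 0° is eclipsed. H at 0° is eclipsed with CN at 0° (5.7); CH2Cl at 120° is eclipsed with H at 120° (6.7); Ph at 240° is eclipsed with H at 240° (7.7). Total 20.1 kJ/mol.
CN at 60° is staggered. CH2Cl at 120° is gauche with CN at 60° (2.4). Total 2.4 kJ/mol.
CN at 120° is eclipsed. H at 0° is eclipsed with H at 0° (4.2); CH2Cl at 120° is eclipsed with CN at 120° (9.1); Ph at 240° is eclipsed with H at 240° (7.7). Total 21.0 kJ/mol.
CN at 180° is staggered. CH2Cl at 120° is gauche with CN at 180° (2.4); Ph at 240° is gauche with CN at 180° (2.7). Total 5.1 kJ/mol.
CN at 240° is eclipsed. H at 0° is eclipsed with H at 0° (4.2); CH2Cl at 120° is eclipsed with H at 120° (6.7); Ph at 240° is eclipsed with CN at 240° (8.7). Total 19.6 kJ/mol.
CN at 300° is staggered. Ph at 240° is gauche with CN at 300° (2.7). Total 2.7 kJ/mol.
The maximum (21.0 kJ/mol) occurs with CN at 120°.

120°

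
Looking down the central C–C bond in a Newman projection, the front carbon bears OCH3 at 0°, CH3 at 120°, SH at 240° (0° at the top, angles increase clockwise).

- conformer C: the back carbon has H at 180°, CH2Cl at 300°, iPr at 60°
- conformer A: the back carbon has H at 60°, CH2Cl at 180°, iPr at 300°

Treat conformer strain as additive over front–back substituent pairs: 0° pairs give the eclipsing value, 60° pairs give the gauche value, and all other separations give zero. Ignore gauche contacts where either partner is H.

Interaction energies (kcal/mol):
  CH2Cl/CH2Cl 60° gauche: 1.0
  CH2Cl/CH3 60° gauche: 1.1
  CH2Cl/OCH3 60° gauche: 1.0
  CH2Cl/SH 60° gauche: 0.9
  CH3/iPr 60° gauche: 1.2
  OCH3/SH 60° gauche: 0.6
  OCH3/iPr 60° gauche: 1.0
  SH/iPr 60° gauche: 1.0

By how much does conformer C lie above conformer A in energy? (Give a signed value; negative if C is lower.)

+0.1 kcal/mol

C is staggered. OCH3 at 0° is gauche with CH2Cl at 300° (1.0); OCH3 at 0° is gauche with iPr at 60° (1.0); CH3 at 120° is gauche with iPr at 60° (1.2); SH at 240° is gauche with CH2Cl at 300° (0.9). Total 4.1 kcal/mol.
A is staggered. OCH3 at 0° is gauche with iPr at 300° (1.0); CH3 at 120° is gauche with CH2Cl at 180° (1.1); SH at 240° is gauche with CH2Cl at 180° (0.9); SH at 240° is gauche with iPr at 300° (1.0). Total 4.0 kcal/mol.
E(C) − E(A) = 4.1 − 4.0 = +0.1 kcal/mol.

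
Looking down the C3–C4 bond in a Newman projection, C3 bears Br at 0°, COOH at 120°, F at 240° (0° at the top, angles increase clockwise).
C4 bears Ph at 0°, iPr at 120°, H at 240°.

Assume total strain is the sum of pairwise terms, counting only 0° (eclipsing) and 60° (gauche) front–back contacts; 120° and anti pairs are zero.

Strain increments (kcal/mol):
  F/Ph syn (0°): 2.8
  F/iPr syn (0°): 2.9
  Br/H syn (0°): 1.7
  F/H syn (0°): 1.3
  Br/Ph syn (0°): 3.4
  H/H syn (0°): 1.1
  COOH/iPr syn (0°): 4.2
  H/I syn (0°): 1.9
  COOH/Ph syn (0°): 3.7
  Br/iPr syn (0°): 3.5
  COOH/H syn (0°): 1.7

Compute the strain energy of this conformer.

8.9 kcal/mol

This conformer (eclipsed): Br(0°)/Ph(0°) eclipsed 3.4; COOH(120°)/iPr(120°) eclipsed 4.2; F(240°)/H(240°) eclipsed 1.3 → 8.9 kcal/mol.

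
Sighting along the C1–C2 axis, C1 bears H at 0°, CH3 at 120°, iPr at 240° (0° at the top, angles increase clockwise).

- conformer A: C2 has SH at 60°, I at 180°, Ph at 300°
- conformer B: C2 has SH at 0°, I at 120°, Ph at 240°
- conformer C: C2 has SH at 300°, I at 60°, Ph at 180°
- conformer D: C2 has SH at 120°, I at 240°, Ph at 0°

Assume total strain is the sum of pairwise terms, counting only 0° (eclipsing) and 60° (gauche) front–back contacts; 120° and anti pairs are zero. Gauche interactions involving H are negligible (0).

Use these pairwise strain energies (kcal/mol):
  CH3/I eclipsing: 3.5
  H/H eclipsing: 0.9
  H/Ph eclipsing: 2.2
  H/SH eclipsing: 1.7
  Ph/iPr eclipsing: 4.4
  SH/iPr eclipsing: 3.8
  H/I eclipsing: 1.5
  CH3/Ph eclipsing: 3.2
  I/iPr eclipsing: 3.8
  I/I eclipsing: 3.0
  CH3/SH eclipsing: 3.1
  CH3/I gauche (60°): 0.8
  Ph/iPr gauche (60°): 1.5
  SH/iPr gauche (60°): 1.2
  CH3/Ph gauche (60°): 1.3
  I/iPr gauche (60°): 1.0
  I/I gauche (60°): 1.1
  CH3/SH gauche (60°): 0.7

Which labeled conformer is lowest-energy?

A

A (staggered): CH3(120°)/SH(60°) gauche 0.7; CH3(120°)/I(180°) gauche 0.8; iPr(240°)/I(180°) gauche 1.0; iPr(240°)/Ph(300°) gauche 1.5 → 4.0 kcal/mol.
B (eclipsed): H(0°)/SH(0°) eclipsed 1.7; CH3(120°)/I(120°) eclipsed 3.5; iPr(240°)/Ph(240°) eclipsed 4.4 → 9.6 kcal/mol.
C (staggered): CH3(120°)/I(60°) gauche 0.8; CH3(120°)/Ph(180°) gauche 1.3; iPr(240°)/SH(300°) gauche 1.2; iPr(240°)/Ph(180°) gauche 1.5 → 4.8 kcal/mol.
D (eclipsed): H(0°)/Ph(0°) eclipsed 2.2; CH3(120°)/SH(120°) eclipsed 3.1; iPr(240°)/I(240°) eclipsed 3.8 → 9.1 kcal/mol.
A has the lowest total (4.0 kcal/mol).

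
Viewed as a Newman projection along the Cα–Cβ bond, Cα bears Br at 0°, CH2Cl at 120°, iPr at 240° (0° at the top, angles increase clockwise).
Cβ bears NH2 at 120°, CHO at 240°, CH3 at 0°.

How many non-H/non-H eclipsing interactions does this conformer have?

3

Non-H eclipsing pairs: Br(0°)/CH3(0°); CH2Cl(120°)/NH2(120°); iPr(240°)/CHO(240°) — 3 interactions.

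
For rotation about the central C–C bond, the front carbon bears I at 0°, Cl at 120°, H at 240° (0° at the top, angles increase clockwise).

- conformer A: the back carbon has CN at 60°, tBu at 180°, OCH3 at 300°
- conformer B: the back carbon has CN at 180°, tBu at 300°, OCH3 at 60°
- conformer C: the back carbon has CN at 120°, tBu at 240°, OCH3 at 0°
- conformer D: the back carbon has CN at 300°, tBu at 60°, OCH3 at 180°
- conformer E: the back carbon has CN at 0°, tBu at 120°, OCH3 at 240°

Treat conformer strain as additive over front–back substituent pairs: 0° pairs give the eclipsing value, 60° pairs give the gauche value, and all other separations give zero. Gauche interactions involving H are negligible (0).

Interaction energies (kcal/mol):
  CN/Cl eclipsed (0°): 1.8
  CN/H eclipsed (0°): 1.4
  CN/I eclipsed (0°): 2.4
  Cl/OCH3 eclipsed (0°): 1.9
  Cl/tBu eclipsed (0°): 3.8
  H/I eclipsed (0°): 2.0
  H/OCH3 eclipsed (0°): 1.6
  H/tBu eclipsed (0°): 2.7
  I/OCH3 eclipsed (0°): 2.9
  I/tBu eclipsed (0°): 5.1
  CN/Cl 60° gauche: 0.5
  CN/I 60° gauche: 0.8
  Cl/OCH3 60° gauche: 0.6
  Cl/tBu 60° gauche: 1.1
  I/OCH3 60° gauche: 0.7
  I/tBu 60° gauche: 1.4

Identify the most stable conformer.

A (staggered): I–CN gauche, I–OCH3 gauche, Cl–CN gauche, Cl–tBu gauche; 0.8 + 0.7 + 0.5 + 1.1 = 3.1 kcal/mol.
B (staggered): I–tBu gauche, I–OCH3 gauche, Cl–CN gauche, Cl–OCH3 gauche; 1.4 + 0.7 + 0.5 + 0.6 = 3.2 kcal/mol.
C (eclipsed): I–OCH3 eclipsed, Cl–CN eclipsed, H–tBu eclipsed; 2.9 + 1.8 + 2.7 = 7.4 kcal/mol.
D (staggered): I–CN gauche, I–tBu gauche, Cl–tBu gauche, Cl–OCH3 gauche; 0.8 + 1.4 + 1.1 + 0.6 = 3.9 kcal/mol.
E (eclipsed): I–CN eclipsed, Cl–tBu eclipsed, H–OCH3 eclipsed; 2.4 + 3.8 + 1.6 = 7.8 kcal/mol.
A has the lowest total (3.1 kcal/mol).

A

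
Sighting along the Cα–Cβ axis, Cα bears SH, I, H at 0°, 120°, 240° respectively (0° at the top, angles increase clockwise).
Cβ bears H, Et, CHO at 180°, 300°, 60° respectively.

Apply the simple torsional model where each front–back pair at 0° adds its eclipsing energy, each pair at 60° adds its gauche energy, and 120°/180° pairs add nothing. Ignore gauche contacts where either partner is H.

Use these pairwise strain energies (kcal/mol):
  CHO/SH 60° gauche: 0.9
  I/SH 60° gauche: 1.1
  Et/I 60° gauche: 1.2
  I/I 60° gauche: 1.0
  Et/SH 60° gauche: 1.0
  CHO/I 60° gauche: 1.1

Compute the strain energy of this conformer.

3.0 kcal/mol

This conformer (staggered): SH(0°)/Et(300°) gauche 1.0; SH(0°)/CHO(60°) gauche 0.9; I(120°)/CHO(60°) gauche 1.1 → 3.0 kcal/mol.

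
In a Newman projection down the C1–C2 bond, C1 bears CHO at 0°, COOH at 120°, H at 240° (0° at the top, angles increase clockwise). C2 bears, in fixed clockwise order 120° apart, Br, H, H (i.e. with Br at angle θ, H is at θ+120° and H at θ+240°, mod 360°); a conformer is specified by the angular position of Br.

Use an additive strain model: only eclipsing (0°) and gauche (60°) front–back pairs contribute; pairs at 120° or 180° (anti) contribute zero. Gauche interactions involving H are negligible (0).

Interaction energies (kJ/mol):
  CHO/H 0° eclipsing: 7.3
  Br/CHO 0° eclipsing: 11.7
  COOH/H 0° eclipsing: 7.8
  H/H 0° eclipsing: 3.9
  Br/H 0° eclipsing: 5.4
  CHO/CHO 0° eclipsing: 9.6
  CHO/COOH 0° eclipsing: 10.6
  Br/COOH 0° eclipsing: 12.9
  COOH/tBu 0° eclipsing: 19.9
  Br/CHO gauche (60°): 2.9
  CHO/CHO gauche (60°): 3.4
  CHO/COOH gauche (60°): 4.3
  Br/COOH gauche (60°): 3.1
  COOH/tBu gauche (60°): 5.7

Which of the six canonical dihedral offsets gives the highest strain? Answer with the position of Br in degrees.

Br at 0° (eclipsed): CHO–Br eclipsed, COOH–H eclipsed, H–H eclipsed; 11.7 + 7.8 + 3.9 = 23.4 kJ/mol.
Br at 60° (staggered): CHO–Br gauche, COOH–Br gauche; 2.9 + 3.1 = 6.0 kJ/mol.
Br at 120° (eclipsed): CHO–H eclipsed, COOH–Br eclipsed, H–H eclipsed; 7.3 + 12.9 + 3.9 = 24.1 kJ/mol.
Br at 180° (staggered): COOH–Br gauche; 3.1 = 3.1 kJ/mol.
Br at 240° (eclipsed): CHO–H eclipsed, COOH–H eclipsed, H–Br eclipsed; 7.3 + 7.8 + 5.4 = 20.5 kJ/mol.
Br at 300° (staggered): CHO–Br gauche; 2.9 = 2.9 kJ/mol.
The maximum (24.1 kJ/mol) occurs with Br at 120°.

120°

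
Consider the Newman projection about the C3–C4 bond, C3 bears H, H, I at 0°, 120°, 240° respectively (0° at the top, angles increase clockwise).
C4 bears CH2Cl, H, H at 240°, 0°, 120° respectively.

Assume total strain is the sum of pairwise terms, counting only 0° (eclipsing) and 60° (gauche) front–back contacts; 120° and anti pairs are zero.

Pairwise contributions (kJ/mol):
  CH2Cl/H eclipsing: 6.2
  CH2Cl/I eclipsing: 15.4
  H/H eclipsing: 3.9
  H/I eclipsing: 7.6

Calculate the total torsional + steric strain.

23.2 kJ/mol

This conformer (eclipsed): H(0°)/H(0°) eclipsed 3.9; H(120°)/H(120°) eclipsed 3.9; I(240°)/CH2Cl(240°) eclipsed 15.4 → 23.2 kJ/mol.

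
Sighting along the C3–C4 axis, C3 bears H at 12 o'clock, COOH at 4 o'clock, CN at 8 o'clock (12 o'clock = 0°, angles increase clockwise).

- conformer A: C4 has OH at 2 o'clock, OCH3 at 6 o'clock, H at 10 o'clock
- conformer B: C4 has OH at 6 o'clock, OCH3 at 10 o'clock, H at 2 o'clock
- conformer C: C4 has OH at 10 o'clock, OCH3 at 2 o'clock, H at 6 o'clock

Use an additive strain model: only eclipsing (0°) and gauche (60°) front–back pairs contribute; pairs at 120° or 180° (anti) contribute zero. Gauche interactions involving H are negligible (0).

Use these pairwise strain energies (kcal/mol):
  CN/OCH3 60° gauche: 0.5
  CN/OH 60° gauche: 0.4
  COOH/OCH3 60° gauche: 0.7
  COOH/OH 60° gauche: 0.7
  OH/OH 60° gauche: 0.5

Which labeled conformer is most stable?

A is staggered. COOH at 120° is gauche with OH at 60° (0.7); COOH at 120° is gauche with OCH3 at 180° (0.7); CN at 240° is gauche with OCH3 at 180° (0.5). Total 1.9 kcal/mol.
B is staggered. COOH at 120° is gauche with OH at 180° (0.7); CN at 240° is gauche with OH at 180° (0.4); CN at 240° is gauche with OCH3 at 300° (0.5). Total 1.6 kcal/mol.
C is staggered. COOH at 120° is gauche with OCH3 at 60° (0.7); CN at 240° is gauche with OH at 300° (0.4). Total 1.1 kcal/mol.
C has the lowest total (1.1 kcal/mol).

C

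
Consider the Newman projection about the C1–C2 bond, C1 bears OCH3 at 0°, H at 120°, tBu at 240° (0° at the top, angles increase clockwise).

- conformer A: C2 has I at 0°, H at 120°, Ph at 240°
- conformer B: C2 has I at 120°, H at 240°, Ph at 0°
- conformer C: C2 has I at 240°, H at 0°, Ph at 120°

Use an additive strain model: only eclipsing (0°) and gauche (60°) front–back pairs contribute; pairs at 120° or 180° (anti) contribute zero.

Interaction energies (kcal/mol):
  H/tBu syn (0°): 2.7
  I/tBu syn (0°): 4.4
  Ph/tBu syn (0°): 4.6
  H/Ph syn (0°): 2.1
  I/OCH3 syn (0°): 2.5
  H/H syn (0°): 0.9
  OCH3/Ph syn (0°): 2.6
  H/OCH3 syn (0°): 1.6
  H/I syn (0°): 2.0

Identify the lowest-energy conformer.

B

A (eclipsed): OCH3–I eclipsed, H–H eclipsed, tBu–Ph eclipsed; 2.5 + 0.9 + 4.6 = 8.0 kcal/mol.
B (eclipsed): OCH3–Ph eclipsed, H–I eclipsed, tBu–H eclipsed; 2.6 + 2.0 + 2.7 = 7.3 kcal/mol.
C (eclipsed): OCH3–H eclipsed, H–Ph eclipsed, tBu–I eclipsed; 1.6 + 2.1 + 4.4 = 8.1 kcal/mol.
B has the lowest total (7.3 kcal/mol).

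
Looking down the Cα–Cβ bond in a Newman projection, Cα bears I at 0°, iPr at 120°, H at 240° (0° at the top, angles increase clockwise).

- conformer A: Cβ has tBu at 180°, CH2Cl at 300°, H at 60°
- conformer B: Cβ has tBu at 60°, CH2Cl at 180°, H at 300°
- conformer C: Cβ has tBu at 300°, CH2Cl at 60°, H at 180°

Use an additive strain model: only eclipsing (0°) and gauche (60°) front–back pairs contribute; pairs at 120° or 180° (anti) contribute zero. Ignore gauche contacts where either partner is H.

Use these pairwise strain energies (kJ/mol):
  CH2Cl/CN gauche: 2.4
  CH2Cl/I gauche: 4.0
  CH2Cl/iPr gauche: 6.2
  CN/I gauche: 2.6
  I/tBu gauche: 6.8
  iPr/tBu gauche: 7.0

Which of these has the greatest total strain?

B

A (staggered): I–CH2Cl gauche, iPr–tBu gauche; 4.0 + 7.0 = 11.0 kJ/mol.
B (staggered): I–tBu gauche, iPr–tBu gauche, iPr–CH2Cl gauche; 6.8 + 7.0 + 6.2 = 20.0 kJ/mol.
C (staggered): I–tBu gauche, I–CH2Cl gauche, iPr–CH2Cl gauche; 6.8 + 4.0 + 6.2 = 17.0 kJ/mol.
B has the highest total (20.0 kJ/mol).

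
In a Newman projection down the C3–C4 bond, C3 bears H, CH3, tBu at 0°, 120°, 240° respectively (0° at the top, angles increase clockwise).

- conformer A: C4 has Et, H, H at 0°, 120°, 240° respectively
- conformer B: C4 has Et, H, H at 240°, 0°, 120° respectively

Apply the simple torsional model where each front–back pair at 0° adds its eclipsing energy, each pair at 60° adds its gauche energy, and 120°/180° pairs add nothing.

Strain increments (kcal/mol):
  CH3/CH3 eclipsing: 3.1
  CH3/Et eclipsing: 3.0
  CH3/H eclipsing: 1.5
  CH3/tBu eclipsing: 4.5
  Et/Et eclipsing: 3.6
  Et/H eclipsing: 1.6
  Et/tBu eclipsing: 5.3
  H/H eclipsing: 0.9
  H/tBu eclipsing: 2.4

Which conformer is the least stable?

A (eclipsed): H(0°)/Et(0°) eclipsed 1.6; CH3(120°)/H(120°) eclipsed 1.5; tBu(240°)/H(240°) eclipsed 2.4 → 5.5 kcal/mol.
B (eclipsed): H(0°)/H(0°) eclipsed 0.9; CH3(120°)/H(120°) eclipsed 1.5; tBu(240°)/Et(240°) eclipsed 5.3 → 7.7 kcal/mol.
B has the highest total (7.7 kcal/mol).

B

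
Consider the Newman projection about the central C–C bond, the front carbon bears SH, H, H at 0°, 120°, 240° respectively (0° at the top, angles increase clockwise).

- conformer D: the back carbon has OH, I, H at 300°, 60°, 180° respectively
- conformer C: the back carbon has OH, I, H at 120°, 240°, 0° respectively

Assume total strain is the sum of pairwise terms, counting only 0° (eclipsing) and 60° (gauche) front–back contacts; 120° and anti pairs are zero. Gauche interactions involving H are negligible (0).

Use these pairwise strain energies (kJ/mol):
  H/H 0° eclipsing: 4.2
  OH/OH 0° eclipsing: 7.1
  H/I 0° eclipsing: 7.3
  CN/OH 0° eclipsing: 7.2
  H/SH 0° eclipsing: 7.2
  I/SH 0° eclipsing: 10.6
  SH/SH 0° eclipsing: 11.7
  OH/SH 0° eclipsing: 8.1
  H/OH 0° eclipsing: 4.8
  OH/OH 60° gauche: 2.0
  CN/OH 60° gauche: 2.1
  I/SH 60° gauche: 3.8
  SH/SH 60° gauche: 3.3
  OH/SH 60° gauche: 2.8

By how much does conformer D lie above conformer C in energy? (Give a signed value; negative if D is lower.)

D (staggered): SH(0°)/OH(300°) gauche 2.8; SH(0°)/I(60°) gauche 3.8 → 6.6 kJ/mol.
C (eclipsed): SH(0°)/H(0°) eclipsed 7.2; H(120°)/OH(120°) eclipsed 4.8; H(240°)/I(240°) eclipsed 7.3 → 19.3 kJ/mol.
E(D) − E(C) = 6.6 − 19.3 = -12.7 kJ/mol.

-12.7 kJ/mol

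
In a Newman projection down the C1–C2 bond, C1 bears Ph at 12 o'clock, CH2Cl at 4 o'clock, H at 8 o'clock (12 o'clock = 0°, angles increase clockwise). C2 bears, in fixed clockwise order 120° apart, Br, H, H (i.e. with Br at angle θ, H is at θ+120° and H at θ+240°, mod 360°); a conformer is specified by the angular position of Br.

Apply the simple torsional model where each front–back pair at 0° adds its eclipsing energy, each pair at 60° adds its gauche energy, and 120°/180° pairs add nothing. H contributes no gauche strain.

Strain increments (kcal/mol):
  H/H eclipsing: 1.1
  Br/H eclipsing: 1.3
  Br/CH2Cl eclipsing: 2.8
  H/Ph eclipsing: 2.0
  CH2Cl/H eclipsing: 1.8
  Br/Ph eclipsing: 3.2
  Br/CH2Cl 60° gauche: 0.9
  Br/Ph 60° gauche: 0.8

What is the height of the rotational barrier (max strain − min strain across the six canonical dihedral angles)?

5.3 kcal/mol

Br at 0° (eclipsed): Ph–Br eclipsed, CH2Cl–H eclipsed, H–H eclipsed; 3.2 + 1.8 + 1.1 = 6.1 kcal/mol.
Br at 60° (staggered): Ph–Br gauche, CH2Cl–Br gauche; 0.8 + 0.9 = 1.7 kcal/mol.
Br at 120° (eclipsed): Ph–H eclipsed, CH2Cl–Br eclipsed, H–H eclipsed; 2.0 + 2.8 + 1.1 = 5.9 kcal/mol.
Br at 180° (staggered): CH2Cl–Br gauche; 0.9 = 0.9 kcal/mol.
Br at 240° (eclipsed): Ph–H eclipsed, CH2Cl–H eclipsed, H–Br eclipsed; 2.0 + 1.8 + 1.3 = 5.1 kcal/mol.
Br at 300° (staggered): Ph–Br gauche; 0.8 = 0.8 kcal/mol.
Max at 0° (6.1 kcal/mol), min at 300° (0.8 kcal/mol); barrier = 5.3 kcal/mol.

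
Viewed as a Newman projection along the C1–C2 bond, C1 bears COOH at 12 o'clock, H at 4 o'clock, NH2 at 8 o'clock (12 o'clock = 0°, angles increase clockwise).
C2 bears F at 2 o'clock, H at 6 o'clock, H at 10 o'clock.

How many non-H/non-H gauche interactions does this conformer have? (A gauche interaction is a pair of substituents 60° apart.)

Non-H gauche pairs: COOH(0°)/F(60°) — 1 interaction.

1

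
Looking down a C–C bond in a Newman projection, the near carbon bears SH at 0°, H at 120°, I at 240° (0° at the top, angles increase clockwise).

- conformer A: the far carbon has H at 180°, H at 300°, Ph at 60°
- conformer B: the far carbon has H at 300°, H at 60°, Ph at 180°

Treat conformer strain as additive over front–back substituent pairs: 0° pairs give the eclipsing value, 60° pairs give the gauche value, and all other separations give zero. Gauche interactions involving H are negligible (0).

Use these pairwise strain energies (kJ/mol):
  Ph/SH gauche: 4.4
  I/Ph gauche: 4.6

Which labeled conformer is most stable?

A is staggered. SH at 0° is gauche with Ph at 60° (4.4). Total 4.4 kJ/mol.
B is staggered. I at 240° is gauche with Ph at 180° (4.6). Total 4.6 kJ/mol.
A has the lowest total (4.4 kJ/mol).

A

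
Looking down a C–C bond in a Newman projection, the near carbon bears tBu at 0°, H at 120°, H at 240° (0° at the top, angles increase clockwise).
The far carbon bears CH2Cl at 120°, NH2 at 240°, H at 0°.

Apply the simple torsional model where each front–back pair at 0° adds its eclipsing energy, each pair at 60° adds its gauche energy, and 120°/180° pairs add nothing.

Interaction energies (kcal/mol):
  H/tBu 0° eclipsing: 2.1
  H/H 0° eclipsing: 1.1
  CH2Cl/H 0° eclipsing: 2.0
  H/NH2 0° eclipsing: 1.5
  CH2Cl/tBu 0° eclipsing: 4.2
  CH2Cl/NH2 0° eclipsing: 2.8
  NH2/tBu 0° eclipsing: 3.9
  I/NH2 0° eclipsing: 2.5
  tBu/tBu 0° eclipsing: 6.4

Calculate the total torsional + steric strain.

This conformer (eclipsed): tBu(0°)/H(0°) eclipsed 2.1; H(120°)/CH2Cl(120°) eclipsed 2.0; H(240°)/NH2(240°) eclipsed 1.5 → 5.6 kcal/mol.

5.6 kcal/mol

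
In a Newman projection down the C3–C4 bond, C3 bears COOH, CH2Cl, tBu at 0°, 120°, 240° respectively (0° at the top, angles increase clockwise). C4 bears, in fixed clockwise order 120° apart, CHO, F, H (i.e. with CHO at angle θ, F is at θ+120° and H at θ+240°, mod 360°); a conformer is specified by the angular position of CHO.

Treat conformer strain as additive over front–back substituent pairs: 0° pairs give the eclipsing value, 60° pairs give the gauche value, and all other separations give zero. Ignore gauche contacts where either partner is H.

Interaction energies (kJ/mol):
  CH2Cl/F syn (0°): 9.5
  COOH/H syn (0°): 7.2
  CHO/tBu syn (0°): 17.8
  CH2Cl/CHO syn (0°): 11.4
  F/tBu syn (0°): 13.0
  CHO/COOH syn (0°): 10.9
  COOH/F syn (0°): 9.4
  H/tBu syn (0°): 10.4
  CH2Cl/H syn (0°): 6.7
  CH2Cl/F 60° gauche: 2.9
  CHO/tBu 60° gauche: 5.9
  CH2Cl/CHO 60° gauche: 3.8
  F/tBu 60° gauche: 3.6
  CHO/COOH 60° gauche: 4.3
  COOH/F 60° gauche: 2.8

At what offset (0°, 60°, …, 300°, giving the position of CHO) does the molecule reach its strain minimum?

CHO at 0° (eclipsed): COOH–CHO eclipsed, CH2Cl–F eclipsed, tBu–H eclipsed; 10.9 + 9.5 + 10.4 = 30.8 kJ/mol.
CHO at 60° (staggered): COOH–CHO gauche, CH2Cl–CHO gauche, CH2Cl–F gauche, tBu–F gauche; 4.3 + 3.8 + 2.9 + 3.6 = 14.6 kJ/mol.
CHO at 120° (eclipsed): COOH–H eclipsed, CH2Cl–CHO eclipsed, tBu–F eclipsed; 7.2 + 11.4 + 13.0 = 31.6 kJ/mol.
CHO at 180° (staggered): COOH–F gauche, CH2Cl–CHO gauche, tBu–CHO gauche, tBu–F gauche; 2.8 + 3.8 + 5.9 + 3.6 = 16.1 kJ/mol.
CHO at 240° (eclipsed): COOH–F eclipsed, CH2Cl–H eclipsed, tBu–CHO eclipsed; 9.4 + 6.7 + 17.8 = 33.9 kJ/mol.
CHO at 300° (staggered): COOH–CHO gauche, COOH–F gauche, CH2Cl–F gauche, tBu–CHO gauche; 4.3 + 2.8 + 2.9 + 5.9 = 15.9 kJ/mol.
The minimum (14.6 kJ/mol) occurs with CHO at 60°.

60°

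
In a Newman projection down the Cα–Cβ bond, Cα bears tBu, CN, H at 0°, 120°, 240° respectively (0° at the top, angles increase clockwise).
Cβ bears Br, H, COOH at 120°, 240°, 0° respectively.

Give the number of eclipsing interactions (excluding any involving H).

2

Non-H eclipsing pairs: tBu(0°)/COOH(0°); CN(120°)/Br(120°) — 2 interactions.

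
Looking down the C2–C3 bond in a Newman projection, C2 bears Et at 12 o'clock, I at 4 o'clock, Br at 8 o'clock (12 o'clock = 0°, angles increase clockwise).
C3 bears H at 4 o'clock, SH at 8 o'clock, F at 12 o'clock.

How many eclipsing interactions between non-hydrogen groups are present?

Non-H eclipsing pairs: Et(0°)/F(0°); Br(240°)/SH(240°) — 2 interactions.

2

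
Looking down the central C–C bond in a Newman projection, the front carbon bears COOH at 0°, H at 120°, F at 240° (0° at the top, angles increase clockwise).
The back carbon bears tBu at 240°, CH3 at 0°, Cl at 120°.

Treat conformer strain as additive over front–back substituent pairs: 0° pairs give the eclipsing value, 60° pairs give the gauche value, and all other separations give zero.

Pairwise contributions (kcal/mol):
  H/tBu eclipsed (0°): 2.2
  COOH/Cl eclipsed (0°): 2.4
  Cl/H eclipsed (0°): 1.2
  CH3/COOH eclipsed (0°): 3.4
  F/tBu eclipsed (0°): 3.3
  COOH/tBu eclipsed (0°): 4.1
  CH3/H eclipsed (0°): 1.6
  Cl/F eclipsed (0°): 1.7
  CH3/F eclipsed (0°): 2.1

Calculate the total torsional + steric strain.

7.9 kcal/mol

This conformer is eclipsed. COOH at 0° is eclipsed with CH3 at 0° (3.4); H at 120° is eclipsed with Cl at 120° (1.2); F at 240° is eclipsed with tBu at 240° (3.3). Total 7.9 kcal/mol.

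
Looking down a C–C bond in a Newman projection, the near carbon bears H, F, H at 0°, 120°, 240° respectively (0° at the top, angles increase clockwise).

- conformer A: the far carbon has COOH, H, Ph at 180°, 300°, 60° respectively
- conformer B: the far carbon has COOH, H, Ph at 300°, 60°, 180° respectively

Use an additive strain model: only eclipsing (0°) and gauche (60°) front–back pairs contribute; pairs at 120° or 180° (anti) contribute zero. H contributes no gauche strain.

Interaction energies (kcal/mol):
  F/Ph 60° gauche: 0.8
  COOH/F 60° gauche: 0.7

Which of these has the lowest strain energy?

B

A is staggered. F at 120° is gauche with COOH at 180° (0.7); F at 120° is gauche with Ph at 60° (0.8). Total 1.5 kcal/mol.
B is staggered. F at 120° is gauche with Ph at 180° (0.8). Total 0.8 kcal/mol.
B has the lowest total (0.8 kcal/mol).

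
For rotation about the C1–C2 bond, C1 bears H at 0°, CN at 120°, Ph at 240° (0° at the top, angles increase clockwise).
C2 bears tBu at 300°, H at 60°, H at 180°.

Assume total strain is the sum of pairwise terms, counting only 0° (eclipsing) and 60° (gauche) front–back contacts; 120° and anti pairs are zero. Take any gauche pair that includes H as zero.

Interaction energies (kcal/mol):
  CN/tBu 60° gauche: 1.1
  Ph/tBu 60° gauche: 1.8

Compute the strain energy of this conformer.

This conformer (staggered): Ph–tBu gauche; 1.8 = 1.8 kcal/mol.

1.8 kcal/mol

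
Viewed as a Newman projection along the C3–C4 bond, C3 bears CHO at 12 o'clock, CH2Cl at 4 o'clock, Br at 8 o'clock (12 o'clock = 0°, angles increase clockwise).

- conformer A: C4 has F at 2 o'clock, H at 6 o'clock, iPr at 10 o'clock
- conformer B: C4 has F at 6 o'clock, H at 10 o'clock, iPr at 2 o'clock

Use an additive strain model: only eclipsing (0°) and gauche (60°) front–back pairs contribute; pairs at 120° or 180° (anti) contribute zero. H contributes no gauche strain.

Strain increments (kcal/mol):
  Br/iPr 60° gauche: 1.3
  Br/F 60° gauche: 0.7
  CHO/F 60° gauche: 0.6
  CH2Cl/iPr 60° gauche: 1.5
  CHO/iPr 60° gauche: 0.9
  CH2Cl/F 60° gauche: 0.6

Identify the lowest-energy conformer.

A (staggered): CHO(0°)/F(60°) gauche 0.6; CHO(0°)/iPr(300°) gauche 0.9; CH2Cl(120°)/F(60°) gauche 0.6; Br(240°)/iPr(300°) gauche 1.3 → 3.4 kcal/mol.
B (staggered): CHO(0°)/iPr(60°) gauche 0.9; CH2Cl(120°)/F(180°) gauche 0.6; CH2Cl(120°)/iPr(60°) gauche 1.5; Br(240°)/F(180°) gauche 0.7 → 3.7 kcal/mol.
A has the lowest total (3.4 kcal/mol).

A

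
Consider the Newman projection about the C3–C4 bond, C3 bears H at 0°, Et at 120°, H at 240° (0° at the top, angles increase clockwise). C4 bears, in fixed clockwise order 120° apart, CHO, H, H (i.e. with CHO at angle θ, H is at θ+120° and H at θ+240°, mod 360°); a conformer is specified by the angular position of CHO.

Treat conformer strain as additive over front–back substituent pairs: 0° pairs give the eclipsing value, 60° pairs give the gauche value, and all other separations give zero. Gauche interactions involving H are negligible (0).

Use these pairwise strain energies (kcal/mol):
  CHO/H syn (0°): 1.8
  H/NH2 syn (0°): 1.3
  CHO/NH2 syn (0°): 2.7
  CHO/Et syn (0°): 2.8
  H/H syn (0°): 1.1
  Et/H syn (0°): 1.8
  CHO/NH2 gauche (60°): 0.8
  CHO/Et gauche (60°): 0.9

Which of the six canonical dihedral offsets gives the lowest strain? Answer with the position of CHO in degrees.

CHO at 0° (eclipsed): H(0°)/CHO(0°) eclipsed 1.8; Et(120°)/H(120°) eclipsed 1.8; H(240°)/H(240°) eclipsed 1.1 → 4.7 kcal/mol.
CHO at 60° (staggered): Et(120°)/CHO(60°) gauche 0.9 → 0.9 kcal/mol.
CHO at 120° (eclipsed): H(0°)/H(0°) eclipsed 1.1; Et(120°)/CHO(120°) eclipsed 2.8; H(240°)/H(240°) eclipsed 1.1 → 5.0 kcal/mol.
CHO at 180° (staggered): Et(120°)/CHO(180°) gauche 0.9 → 0.9 kcal/mol.
CHO at 240° (eclipsed): H(0°)/H(0°) eclipsed 1.1; Et(120°)/H(120°) eclipsed 1.8; H(240°)/CHO(240°) eclipsed 1.8 → 4.7 kcal/mol.
CHO at 300° (staggered): no non-H gauche contacts → 0.0 kcal/mol.
The minimum (0.0 kcal/mol) occurs with CHO at 300°.

300°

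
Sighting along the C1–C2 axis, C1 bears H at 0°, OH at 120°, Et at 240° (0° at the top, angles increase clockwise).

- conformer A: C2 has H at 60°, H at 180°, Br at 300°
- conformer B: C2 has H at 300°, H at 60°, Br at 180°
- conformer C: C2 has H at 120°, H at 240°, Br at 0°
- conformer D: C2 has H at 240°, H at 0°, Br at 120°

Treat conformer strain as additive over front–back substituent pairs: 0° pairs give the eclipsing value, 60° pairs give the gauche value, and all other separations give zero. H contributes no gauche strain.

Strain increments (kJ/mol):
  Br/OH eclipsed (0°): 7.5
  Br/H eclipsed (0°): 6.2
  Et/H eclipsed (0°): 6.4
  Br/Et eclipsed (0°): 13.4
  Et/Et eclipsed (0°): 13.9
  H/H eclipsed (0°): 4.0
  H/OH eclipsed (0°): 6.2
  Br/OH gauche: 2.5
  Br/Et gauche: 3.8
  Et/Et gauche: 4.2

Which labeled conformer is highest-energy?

A is staggered. Et at 240° is gauche with Br at 300° (3.8). Total 3.8 kJ/mol.
B is staggered. OH at 120° is gauche with Br at 180° (2.5); Et at 240° is gauche with Br at 180° (3.8). Total 6.3 kJ/mol.
C is eclipsed. H at 0° is eclipsed with Br at 0° (6.2); OH at 120° is eclipsed with H at 120° (6.2); Et at 240° is eclipsed with H at 240° (6.4). Total 18.8 kJ/mol.
D is eclipsed. H at 0° is eclipsed with H at 0° (4.0); OH at 120° is eclipsed with Br at 120° (7.5); Et at 240° is eclipsed with H at 240° (6.4). Total 17.9 kJ/mol.
C has the highest total (18.8 kJ/mol).

C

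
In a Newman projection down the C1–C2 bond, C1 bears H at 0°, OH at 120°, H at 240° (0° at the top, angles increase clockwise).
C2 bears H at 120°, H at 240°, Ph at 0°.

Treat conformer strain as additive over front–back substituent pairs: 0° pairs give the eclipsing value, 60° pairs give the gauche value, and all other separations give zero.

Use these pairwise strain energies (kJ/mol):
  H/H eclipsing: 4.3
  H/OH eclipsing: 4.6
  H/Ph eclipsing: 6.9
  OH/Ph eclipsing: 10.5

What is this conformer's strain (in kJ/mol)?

15.8 kJ/mol

This conformer is eclipsed. H at 0° is eclipsed with Ph at 0° (6.9); OH at 120° is eclipsed with H at 120° (4.6); H at 240° is eclipsed with H at 240° (4.3). Total 15.8 kJ/mol.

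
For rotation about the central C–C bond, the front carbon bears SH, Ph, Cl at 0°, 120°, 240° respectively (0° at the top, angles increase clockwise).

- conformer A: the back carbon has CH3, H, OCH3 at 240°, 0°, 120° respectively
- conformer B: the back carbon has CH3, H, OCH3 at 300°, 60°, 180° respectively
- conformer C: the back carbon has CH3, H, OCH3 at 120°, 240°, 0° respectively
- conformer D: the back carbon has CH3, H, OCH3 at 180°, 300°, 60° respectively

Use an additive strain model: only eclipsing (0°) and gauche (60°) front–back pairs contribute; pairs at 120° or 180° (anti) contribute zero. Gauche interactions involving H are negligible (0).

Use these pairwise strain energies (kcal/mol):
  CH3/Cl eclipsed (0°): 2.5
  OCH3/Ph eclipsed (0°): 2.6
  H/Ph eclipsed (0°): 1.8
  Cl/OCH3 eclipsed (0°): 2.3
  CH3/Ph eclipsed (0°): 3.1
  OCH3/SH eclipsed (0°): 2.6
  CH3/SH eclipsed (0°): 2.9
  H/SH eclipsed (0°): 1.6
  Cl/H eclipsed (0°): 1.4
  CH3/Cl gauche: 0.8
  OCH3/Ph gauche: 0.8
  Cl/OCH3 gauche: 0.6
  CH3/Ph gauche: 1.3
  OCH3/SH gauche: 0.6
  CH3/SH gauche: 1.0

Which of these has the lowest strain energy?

B

A is eclipsed. SH at 0° is eclipsed with H at 0° (1.6); Ph at 120° is eclipsed with OCH3 at 120° (2.6); Cl at 240° is eclipsed with CH3 at 240° (2.5). Total 6.7 kcal/mol.
B is staggered. SH at 0° is gauche with CH3 at 300° (1.0); Ph at 120° is gauche with OCH3 at 180° (0.8); Cl at 240° is gauche with CH3 at 300° (0.8); Cl at 240° is gauche with OCH3 at 180° (0.6). Total 3.2 kcal/mol.
C is eclipsed. SH at 0° is eclipsed with OCH3 at 0° (2.6); Ph at 120° is eclipsed with CH3 at 120° (3.1); Cl at 240° is eclipsed with H at 240° (1.4). Total 7.1 kcal/mol.
D is staggered. SH at 0° is gauche with OCH3 at 60° (0.6); Ph at 120° is gauche with CH3 at 180° (1.3); Ph at 120° is gauche with OCH3 at 60° (0.8); Cl at 240° is gauche with CH3 at 180° (0.8). Total 3.5 kcal/mol.
B has the lowest total (3.2 kcal/mol).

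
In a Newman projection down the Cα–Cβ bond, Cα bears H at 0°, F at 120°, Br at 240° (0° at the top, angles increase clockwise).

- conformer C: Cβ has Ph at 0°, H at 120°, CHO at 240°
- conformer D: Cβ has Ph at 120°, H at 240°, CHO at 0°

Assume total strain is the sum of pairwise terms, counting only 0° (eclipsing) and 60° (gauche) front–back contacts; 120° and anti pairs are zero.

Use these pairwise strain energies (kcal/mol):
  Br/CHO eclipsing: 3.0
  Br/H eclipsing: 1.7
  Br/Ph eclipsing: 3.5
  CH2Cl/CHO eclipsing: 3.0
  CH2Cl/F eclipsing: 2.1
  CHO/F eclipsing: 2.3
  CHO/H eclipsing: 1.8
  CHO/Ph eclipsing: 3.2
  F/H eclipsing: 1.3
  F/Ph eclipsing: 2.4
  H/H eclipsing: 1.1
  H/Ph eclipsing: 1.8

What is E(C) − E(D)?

+0.2 kcal/mol

C (eclipsed): H–Ph eclipsed, F–H eclipsed, Br–CHO eclipsed; 1.8 + 1.3 + 3.0 = 6.1 kcal/mol.
D (eclipsed): H–CHO eclipsed, F–Ph eclipsed, Br–H eclipsed; 1.8 + 2.4 + 1.7 = 5.9 kcal/mol.
E(C) − E(D) = 6.1 − 5.9 = +0.2 kcal/mol.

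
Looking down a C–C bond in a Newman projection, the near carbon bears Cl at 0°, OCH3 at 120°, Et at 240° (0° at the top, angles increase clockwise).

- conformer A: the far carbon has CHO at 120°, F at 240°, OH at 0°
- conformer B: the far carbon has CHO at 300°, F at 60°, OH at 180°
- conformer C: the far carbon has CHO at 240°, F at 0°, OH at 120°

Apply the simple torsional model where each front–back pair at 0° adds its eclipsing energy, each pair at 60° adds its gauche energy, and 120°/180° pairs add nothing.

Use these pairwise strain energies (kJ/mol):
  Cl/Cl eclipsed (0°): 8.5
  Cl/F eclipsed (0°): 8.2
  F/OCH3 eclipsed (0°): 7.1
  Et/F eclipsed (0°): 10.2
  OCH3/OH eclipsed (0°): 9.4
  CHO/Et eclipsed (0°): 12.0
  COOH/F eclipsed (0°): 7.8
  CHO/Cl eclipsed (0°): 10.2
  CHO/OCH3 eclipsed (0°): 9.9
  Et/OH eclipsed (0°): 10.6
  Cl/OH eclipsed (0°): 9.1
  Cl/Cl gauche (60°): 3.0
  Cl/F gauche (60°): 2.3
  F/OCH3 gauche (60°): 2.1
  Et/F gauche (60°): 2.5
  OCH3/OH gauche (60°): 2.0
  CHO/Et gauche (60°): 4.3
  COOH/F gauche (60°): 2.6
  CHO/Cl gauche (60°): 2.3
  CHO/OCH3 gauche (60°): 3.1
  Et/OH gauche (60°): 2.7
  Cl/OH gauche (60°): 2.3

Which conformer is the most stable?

A (eclipsed): Cl–OH eclipsed, OCH3–CHO eclipsed, Et–F eclipsed; 9.1 + 9.9 + 10.2 = 29.2 kJ/mol.
B (staggered): Cl–CHO gauche, Cl–F gauche, OCH3–F gauche, OCH3–OH gauche, Et–CHO gauche, Et–OH gauche; 2.3 + 2.3 + 2.1 + 2.0 + 4.3 + 2.7 = 15.7 kJ/mol.
C (eclipsed): Cl–F eclipsed, OCH3–OH eclipsed, Et–CHO eclipsed; 8.2 + 9.4 + 12.0 = 29.6 kJ/mol.
B has the lowest total (15.7 kJ/mol).

B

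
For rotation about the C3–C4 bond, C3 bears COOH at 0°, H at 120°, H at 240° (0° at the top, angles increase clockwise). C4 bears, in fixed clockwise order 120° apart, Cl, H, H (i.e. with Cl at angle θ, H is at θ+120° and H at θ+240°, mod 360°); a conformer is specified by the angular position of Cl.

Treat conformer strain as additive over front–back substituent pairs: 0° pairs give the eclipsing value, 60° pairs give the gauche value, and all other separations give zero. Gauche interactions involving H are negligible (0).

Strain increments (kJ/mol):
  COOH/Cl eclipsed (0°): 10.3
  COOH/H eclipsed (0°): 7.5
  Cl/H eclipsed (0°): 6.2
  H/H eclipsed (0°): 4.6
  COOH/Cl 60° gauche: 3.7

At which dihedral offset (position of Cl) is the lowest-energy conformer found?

Cl at 0° is eclipsed. COOH at 0° is eclipsed with Cl at 0° (10.3); H at 120° is eclipsed with H at 120° (4.6); H at 240° is eclipsed with H at 240° (4.6). Total 19.5 kJ/mol.
Cl at 60° is staggered. COOH at 0° is gauche with Cl at 60° (3.7). Total 3.7 kJ/mol.
Cl at 120° is eclipsed. COOH at 0° is eclipsed with H at 0° (7.5); H at 120° is eclipsed with Cl at 120° (6.2); H at 240° is eclipsed with H at 240° (4.6). Total 18.3 kJ/mol.
Cl at 180° (staggered): no non-H gauche contacts → 0.0 kJ/mol.
Cl at 240° is eclipsed. COOH at 0° is eclipsed with H at 0° (7.5); H at 120° is eclipsed with H at 120° (4.6); H at 240° is eclipsed with Cl at 240° (6.2). Total 18.3 kJ/mol.
Cl at 300° is staggered. COOH at 0° is gauche with Cl at 300° (3.7). Total 3.7 kJ/mol.
The minimum (0.0 kJ/mol) occurs with Cl at 180°.

180°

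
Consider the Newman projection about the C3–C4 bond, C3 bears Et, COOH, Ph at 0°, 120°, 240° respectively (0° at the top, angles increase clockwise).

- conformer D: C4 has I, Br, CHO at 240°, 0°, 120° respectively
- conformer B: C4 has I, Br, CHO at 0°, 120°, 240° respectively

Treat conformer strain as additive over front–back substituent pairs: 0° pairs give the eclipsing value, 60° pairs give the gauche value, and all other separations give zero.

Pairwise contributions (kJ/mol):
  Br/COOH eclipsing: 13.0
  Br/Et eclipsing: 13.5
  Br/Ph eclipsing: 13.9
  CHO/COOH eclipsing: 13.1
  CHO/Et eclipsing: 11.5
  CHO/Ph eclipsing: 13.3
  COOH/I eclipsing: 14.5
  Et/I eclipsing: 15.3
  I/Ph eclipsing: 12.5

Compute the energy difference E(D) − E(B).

-2.5 kJ/mol

D (eclipsed): Et–Br eclipsed, COOH–CHO eclipsed, Ph–I eclipsed; 13.5 + 13.1 + 12.5 = 39.1 kJ/mol.
B (eclipsed): Et–I eclipsed, COOH–Br eclipsed, Ph–CHO eclipsed; 15.3 + 13.0 + 13.3 = 41.6 kJ/mol.
E(D) − E(B) = 39.1 − 41.6 = -2.5 kJ/mol.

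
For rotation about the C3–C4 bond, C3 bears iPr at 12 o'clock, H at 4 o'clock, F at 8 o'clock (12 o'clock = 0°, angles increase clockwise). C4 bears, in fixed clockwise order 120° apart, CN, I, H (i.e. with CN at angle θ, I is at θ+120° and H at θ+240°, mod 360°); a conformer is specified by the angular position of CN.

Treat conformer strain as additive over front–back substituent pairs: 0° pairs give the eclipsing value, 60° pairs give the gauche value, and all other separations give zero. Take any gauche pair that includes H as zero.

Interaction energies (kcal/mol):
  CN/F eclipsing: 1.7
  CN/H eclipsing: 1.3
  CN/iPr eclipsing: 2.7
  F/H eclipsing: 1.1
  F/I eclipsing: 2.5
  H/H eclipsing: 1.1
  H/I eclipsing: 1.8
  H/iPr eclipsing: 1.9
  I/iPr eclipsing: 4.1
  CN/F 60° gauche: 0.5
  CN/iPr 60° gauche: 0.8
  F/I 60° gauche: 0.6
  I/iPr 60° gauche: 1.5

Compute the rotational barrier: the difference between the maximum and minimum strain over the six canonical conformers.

CN at 0° (eclipsed): iPr–CN eclipsed, H–I eclipsed, F–H eclipsed; 2.7 + 1.8 + 1.1 = 5.6 kcal/mol.
CN at 60° (staggered): iPr–CN gauche, F–I gauche; 0.8 + 0.6 = 1.4 kcal/mol.
CN at 120° (eclipsed): iPr–H eclipsed, H–CN eclipsed, F–I eclipsed; 1.9 + 1.3 + 2.5 = 5.7 kcal/mol.
CN at 180° (staggered): iPr–I gauche, F–CN gauche, F–I gauche; 1.5 + 0.5 + 0.6 = 2.6 kcal/mol.
CN at 240° (eclipsed): iPr–I eclipsed, H–H eclipsed, F–CN eclipsed; 4.1 + 1.1 + 1.7 = 6.9 kcal/mol.
CN at 300° (staggered): iPr–CN gauche, iPr–I gauche, F–CN gauche; 0.8 + 1.5 + 0.5 = 2.8 kcal/mol.
Max at 240° (6.9 kcal/mol), min at 60° (1.4 kcal/mol); barrier = 5.5 kcal/mol.

5.5 kcal/mol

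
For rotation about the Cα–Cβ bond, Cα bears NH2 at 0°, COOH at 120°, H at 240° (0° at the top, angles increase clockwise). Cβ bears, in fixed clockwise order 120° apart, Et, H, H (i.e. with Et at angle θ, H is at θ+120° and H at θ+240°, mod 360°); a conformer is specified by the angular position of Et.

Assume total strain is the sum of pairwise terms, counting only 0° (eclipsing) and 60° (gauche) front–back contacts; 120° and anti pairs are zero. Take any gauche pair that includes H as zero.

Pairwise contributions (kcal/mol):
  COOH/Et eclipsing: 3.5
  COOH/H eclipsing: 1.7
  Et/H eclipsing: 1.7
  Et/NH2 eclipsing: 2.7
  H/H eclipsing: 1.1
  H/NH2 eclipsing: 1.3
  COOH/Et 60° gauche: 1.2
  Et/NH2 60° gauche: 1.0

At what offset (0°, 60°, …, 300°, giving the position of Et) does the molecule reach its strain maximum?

120°

Et at 0° (eclipsed): NH2–Et eclipsed, COOH–H eclipsed, H–H eclipsed; 2.7 + 1.7 + 1.1 = 5.5 kcal/mol.
Et at 60° (staggered): NH2–Et gauche, COOH–Et gauche; 1.0 + 1.2 = 2.2 kcal/mol.
Et at 120° (eclipsed): NH2–H eclipsed, COOH–Et eclipsed, H–H eclipsed; 1.3 + 3.5 + 1.1 = 5.9 kcal/mol.
Et at 180° (staggered): COOH–Et gauche; 1.2 = 1.2 kcal/mol.
Et at 240° (eclipsed): NH2–H eclipsed, COOH–H eclipsed, H–Et eclipsed; 1.3 + 1.7 + 1.7 = 4.7 kcal/mol.
Et at 300° (staggered): NH2–Et gauche; 1.0 = 1.0 kcal/mol.
The maximum (5.9 kcal/mol) occurs with Et at 120°.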